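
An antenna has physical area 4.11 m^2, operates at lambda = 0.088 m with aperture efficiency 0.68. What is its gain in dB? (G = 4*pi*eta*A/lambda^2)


G_linear = 4*pi*0.68*4.11/0.088^2 = 4535.19
G_dB = 10*log10(4535.19) = 36.6 dB

36.6 dB


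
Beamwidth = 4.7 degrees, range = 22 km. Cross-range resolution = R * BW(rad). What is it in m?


BW_rad = 0.082030475
CR = 22000 * 0.082030475 = 1804.7 m

1804.7 m


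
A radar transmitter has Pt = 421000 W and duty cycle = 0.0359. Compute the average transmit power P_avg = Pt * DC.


P_avg = 421000 * 0.0359 = 15113.9 W

15113.9 W


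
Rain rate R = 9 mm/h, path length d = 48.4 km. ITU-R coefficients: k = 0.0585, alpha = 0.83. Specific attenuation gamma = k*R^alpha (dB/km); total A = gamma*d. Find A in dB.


gamma = 0.0585 * 9^0.83 = 0.362391 dB/km
A = 0.362391 * 48.4 = 17.54 dB

17.54 dB


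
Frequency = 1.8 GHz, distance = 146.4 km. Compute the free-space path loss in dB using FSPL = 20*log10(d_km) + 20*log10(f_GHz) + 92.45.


20*log10(146.4) = 43.31
20*log10(1.8) = 5.11
FSPL = 140.9 dB

140.9 dB


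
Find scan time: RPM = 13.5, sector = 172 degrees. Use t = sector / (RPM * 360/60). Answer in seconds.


t = 172 / (13.5 * 360) * 60 = 2.12 s

2.12 s


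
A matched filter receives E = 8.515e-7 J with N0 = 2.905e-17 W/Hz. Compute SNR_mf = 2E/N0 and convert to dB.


SNR_lin = 2 * 8.515e-7 / 2.905e-17 = 5.862e10
SNR_dB = 10*log10(5.862e10) = 107.7 dB

107.7 dB


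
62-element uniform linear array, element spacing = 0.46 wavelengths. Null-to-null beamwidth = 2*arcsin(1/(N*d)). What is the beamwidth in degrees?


1/(N*d) = 1/(62*0.46) = 0.035063
BW = 2*arcsin(0.035063) = 4.0 degrees

4.0 degrees


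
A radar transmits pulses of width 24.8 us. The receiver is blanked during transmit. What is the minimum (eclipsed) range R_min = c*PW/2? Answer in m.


R_min = 3e8 * 24.8e-6 / 2 = 3720.0 m

3720.0 m


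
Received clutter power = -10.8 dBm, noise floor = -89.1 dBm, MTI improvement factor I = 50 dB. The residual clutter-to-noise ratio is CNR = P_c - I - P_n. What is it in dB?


CNR = -10.8 - 50 - (-89.1) = 28.3 dB

28.3 dB


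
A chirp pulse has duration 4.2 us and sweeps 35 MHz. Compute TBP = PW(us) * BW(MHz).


TBP = 4.2 * 35 = 147.0

147.0


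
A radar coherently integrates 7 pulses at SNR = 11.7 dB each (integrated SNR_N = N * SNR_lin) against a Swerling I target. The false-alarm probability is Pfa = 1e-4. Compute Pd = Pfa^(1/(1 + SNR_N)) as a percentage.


SNR_lin = 10^(11.7/10) = 14.79108
SNR_N = 7 * 14.79108 = 103.53756
1/(1 + SNR_N) = 1/104.53756 = 0.0095659
Pd = (1e-4)^0.0095659 = 0.91566
Pd = 91.6%

91.6%


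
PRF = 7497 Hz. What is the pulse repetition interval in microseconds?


PRI = 1/7497 = 0.0001333867 s = 133.4 us

133.4 us


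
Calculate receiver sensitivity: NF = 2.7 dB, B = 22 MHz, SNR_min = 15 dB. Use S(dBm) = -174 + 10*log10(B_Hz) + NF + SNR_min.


10*log10(22000000.0) = 73.42
S = -174 + 73.42 + 2.7 + 15 = -82.9 dBm

-82.9 dBm


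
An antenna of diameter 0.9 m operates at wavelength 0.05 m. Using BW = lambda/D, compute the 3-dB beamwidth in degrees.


BW_rad = 0.05 / 0.9 = 0.055556
BW_deg = 3.18 degrees

3.18 degrees


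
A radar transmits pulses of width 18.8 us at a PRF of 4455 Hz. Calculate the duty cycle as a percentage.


DC = 18.8e-6 * 4455 * 100 = 8.38%

8.38%


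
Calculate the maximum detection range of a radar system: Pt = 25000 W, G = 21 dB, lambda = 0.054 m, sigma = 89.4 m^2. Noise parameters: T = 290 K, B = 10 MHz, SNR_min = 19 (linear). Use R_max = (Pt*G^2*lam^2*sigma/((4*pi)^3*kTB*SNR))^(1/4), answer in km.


G_lin = 10^(21/10) = 125.892541
R^4 = 25000 * 125.892541^2 * 0.054^2 * 89.4 / ((4*pi)^3 * 1.38e-23 * 290 * 10000000.0 * 19)
R^4 = 6.84549e16 m^4
R_max = (6.84549e16)^(1/4) = 16175.3 m = 16.2 km

16.2 km


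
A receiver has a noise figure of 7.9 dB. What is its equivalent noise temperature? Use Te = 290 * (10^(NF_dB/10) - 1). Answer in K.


NF_lin = 10^(7.9/10) = 6.16595
Te = 290 * (6.16595 - 1) = 1498.1 K

1498.1 K


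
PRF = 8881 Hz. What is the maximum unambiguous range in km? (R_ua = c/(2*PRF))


R_ua = 3e8 / (2 * 8881) = 16890.0 m = 16.9 km

16.9 km


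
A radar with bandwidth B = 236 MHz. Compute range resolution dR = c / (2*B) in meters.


dR = 3e8 / (2 * 236000000.0) = 0.64 m

0.64 m


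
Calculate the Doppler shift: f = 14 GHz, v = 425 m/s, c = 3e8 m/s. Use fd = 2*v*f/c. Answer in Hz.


fd = 2 * 425 * 14000000000.0 / 3e8 = 39666.7 Hz

39666.7 Hz


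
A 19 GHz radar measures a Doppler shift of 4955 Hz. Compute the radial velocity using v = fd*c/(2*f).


v = 4955 * 3e8 / (2 * 19000000000.0) = 39.1 m/s

39.1 m/s


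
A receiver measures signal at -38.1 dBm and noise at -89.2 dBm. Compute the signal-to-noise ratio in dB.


SNR = -38.1 - (-89.2) = 51.1 dB

51.1 dB


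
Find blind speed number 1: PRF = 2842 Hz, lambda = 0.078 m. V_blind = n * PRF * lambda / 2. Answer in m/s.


V_blind = 1 * 2842 * 0.078 / 2 = 110.8 m/s

110.8 m/s


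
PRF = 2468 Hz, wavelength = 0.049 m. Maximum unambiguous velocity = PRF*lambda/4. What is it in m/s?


V_ua = 2468 * 0.049 / 4 = 30.2 m/s

30.2 m/s


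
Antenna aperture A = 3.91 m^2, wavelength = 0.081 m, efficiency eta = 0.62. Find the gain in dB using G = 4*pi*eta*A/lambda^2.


G_linear = 4*pi*0.62*3.91/0.081^2 = 4643.1
G_dB = 10*log10(4643.1) = 36.7 dB

36.7 dB


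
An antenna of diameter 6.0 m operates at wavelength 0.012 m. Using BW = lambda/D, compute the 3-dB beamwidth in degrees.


BW_rad = 0.012 / 6.0 = 0.002
BW_deg = 0.11 degrees

0.11 degrees


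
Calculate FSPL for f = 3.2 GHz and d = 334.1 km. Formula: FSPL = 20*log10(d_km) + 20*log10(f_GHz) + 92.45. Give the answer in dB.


20*log10(334.1) = 50.48
20*log10(3.2) = 10.1
FSPL = 153.0 dB

153.0 dB


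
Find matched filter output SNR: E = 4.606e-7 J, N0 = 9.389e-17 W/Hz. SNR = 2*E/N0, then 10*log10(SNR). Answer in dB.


SNR_lin = 2 * 4.606e-7 / 9.389e-17 = 9.811e9
SNR_dB = 10*log10(9.811e9) = 99.9 dB

99.9 dB


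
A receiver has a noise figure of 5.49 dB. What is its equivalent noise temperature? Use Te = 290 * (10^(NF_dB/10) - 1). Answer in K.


NF_lin = 10^(5.49/10) = 3.539973
Te = 290 * (3.539973 - 1) = 736.6 K

736.6 K


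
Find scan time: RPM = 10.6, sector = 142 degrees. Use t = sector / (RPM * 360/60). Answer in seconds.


t = 142 / (10.6 * 360) * 60 = 2.23 s

2.23 s


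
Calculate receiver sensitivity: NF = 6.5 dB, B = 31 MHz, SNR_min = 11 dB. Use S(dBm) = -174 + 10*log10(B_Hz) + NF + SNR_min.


10*log10(31000000.0) = 74.91
S = -174 + 74.91 + 6.5 + 11 = -81.6 dBm

-81.6 dBm


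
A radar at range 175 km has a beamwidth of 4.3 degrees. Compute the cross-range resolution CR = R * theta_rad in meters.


BW_rad = 0.075049158
CR = 175000 * 0.075049158 = 13133.6 m

13133.6 m


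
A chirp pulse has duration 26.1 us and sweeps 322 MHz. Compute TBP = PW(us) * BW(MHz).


TBP = 26.1 * 322 = 8404.2

8404.2


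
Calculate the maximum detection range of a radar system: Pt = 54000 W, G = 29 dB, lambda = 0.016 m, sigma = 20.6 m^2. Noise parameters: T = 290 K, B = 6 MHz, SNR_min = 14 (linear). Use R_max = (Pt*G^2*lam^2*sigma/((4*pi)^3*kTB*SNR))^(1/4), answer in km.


G_lin = 10^(29/10) = 794.328235
R^4 = 54000 * 794.328235^2 * 0.016^2 * 20.6 / ((4*pi)^3 * 1.38e-23 * 290 * 6000000.0 * 14)
R^4 = 2.69349e17 m^4
R_max = (2.69349e17)^(1/4) = 22781.3 m = 22.8 km

22.8 km


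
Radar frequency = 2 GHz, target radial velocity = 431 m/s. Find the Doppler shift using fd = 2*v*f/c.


fd = 2 * 431 * 2000000000.0 / 3e8 = 5746.7 Hz

5746.7 Hz


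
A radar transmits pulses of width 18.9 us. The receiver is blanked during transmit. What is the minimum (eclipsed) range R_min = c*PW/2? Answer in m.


R_min = 3e8 * 18.9e-6 / 2 = 2835.0 m

2835.0 m


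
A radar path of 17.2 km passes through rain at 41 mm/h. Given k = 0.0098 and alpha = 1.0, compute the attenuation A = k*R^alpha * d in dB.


gamma = 0.0098 * 41^1.0 = 0.4018 dB/km
A = 0.4018 * 17.2 = 6.91 dB

6.91 dB


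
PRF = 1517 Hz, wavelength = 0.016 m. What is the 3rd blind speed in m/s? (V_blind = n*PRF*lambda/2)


V_blind = 3 * 1517 * 0.016 / 2 = 36.4 m/s

36.4 m/s


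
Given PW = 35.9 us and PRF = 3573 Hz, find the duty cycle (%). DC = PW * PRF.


DC = 35.9e-6 * 3573 * 100 = 12.83%

12.83%


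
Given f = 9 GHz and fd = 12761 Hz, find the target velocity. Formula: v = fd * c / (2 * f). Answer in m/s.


v = 12761 * 3e8 / (2 * 9000000000.0) = 212.7 m/s

212.7 m/s


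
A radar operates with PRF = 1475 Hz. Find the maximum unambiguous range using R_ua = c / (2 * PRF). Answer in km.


R_ua = 3e8 / (2 * 1475) = 101694.9 m = 101.7 km

101.7 km


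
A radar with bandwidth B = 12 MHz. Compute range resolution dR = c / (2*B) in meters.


dR = 3e8 / (2 * 12000000.0) = 12.5 m

12.5 m


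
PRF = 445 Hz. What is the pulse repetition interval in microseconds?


PRI = 1/445 = 0.002247191 s = 2247.2 us

2247.2 us


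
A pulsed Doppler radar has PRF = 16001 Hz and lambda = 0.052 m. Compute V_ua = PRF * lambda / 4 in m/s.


V_ua = 16001 * 0.052 / 4 = 208.0 m/s

208.0 m/s


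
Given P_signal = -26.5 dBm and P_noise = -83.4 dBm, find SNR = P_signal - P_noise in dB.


SNR = -26.5 - (-83.4) = 56.9 dB

56.9 dB


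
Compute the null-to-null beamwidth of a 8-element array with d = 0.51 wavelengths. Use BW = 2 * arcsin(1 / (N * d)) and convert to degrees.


1/(N*d) = 1/(8*0.51) = 0.245098
BW = 2*arcsin(0.245098) = 28.4 degrees

28.4 degrees


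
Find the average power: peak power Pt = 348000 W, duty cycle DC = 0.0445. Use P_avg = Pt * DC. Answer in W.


P_avg = 348000 * 0.0445 = 15486.0 W

15486.0 W


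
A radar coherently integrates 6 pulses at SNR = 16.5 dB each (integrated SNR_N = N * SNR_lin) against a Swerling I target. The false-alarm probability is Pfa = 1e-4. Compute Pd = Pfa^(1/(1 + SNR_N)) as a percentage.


SNR_lin = 10^(16.5/10) = 44.66836
SNR_N = 6 * 44.66836 = 268.01016
1/(1 + SNR_N) = 1/269.01016 = 0.0037173
Pd = (1e-4)^0.0037173 = 0.96634
Pd = 96.6%

96.6%


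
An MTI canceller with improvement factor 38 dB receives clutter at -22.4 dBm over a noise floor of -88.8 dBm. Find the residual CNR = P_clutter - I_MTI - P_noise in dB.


CNR = -22.4 - 38 - (-88.8) = 28.4 dB

28.4 dB


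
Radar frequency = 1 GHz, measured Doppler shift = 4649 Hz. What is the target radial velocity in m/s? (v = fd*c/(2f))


v = 4649 * 3e8 / (2 * 1000000000.0) = 697.4 m/s

697.4 m/s


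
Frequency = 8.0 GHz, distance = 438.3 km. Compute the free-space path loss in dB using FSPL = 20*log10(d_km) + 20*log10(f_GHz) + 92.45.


20*log10(438.3) = 52.84
20*log10(8.0) = 18.06
FSPL = 163.3 dB

163.3 dB


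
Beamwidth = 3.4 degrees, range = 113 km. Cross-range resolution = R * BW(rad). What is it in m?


BW_rad = 0.059341195
CR = 113000 * 0.059341195 = 6705.6 m

6705.6 m


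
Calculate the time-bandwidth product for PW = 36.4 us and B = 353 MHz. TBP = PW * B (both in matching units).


TBP = 36.4 * 353 = 12849.2

12849.2


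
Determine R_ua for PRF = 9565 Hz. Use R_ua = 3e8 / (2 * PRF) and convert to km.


R_ua = 3e8 / (2 * 9565) = 15682.2 m = 15.7 km

15.7 km


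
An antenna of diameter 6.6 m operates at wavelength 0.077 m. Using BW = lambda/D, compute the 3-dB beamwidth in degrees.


BW_rad = 0.077 / 6.6 = 0.011667
BW_deg = 0.67 degrees

0.67 degrees


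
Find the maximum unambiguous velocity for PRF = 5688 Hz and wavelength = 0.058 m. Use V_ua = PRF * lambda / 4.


V_ua = 5688 * 0.058 / 4 = 82.5 m/s

82.5 m/s


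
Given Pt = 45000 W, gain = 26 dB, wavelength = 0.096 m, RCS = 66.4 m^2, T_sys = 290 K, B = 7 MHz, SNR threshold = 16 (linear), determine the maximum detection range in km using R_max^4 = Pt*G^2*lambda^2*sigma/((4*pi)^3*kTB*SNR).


G_lin = 10^(26/10) = 398.107171
R^4 = 45000 * 398.107171^2 * 0.096^2 * 66.4 / ((4*pi)^3 * 1.38e-23 * 290 * 7000000.0 * 16)
R^4 = 4.9068e18 m^4
R_max = (4.9068e18)^(1/4) = 47065.2 m = 47.1 km

47.1 km


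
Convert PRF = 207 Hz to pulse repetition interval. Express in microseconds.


PRI = 1/207 = 0.0048309179 s = 4830.9 us

4830.9 us


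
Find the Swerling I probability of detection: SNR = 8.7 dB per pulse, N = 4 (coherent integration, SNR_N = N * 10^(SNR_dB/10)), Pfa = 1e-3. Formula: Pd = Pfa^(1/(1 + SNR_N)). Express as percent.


SNR_lin = 10^(8.7/10) = 7.4131
SNR_N = 4 * 7.4131 = 29.6524
1/(1 + SNR_N) = 1/30.6524 = 0.0326239
Pd = (1e-3)^0.0326239 = 0.79823
Pd = 79.8%

79.8%


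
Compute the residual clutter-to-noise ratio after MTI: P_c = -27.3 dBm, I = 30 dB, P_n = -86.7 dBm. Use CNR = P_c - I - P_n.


CNR = -27.3 - 30 - (-86.7) = 29.4 dB

29.4 dB


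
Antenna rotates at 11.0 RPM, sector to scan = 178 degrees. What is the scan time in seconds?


t = 178 / (11.0 * 360) * 60 = 2.7 s

2.7 s


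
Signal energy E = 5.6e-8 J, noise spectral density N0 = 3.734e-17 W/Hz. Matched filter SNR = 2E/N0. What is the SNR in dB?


SNR_lin = 2 * 5.6e-8 / 3.734e-17 = 2.999e9
SNR_dB = 10*log10(2.999e9) = 94.8 dB

94.8 dB


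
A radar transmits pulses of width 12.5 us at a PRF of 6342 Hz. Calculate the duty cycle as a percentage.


DC = 12.5e-6 * 6342 * 100 = 7.93%

7.93%


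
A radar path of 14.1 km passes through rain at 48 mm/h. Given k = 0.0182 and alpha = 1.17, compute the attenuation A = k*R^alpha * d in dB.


gamma = 0.0182 * 48^1.17 = 1.687033 dB/km
A = 1.687033 * 14.1 = 23.79 dB

23.79 dB


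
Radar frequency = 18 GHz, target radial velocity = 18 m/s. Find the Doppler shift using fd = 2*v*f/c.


fd = 2 * 18 * 18000000000.0 / 3e8 = 2160.0 Hz

2160.0 Hz


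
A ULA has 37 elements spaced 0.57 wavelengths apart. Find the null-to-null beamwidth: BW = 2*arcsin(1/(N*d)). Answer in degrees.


1/(N*d) = 1/(37*0.57) = 0.047416
BW = 2*arcsin(0.047416) = 5.4 degrees

5.4 degrees


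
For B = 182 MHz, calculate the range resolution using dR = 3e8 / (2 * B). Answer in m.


dR = 3e8 / (2 * 182000000.0) = 0.82 m

0.82 m


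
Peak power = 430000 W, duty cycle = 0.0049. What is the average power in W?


P_avg = 430000 * 0.0049 = 2107.0 W

2107.0 W


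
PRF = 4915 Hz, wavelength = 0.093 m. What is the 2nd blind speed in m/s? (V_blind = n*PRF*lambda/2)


V_blind = 2 * 4915 * 0.093 / 2 = 457.1 m/s

457.1 m/s


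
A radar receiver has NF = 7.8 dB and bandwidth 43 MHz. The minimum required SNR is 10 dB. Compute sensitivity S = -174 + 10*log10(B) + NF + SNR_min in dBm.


10*log10(43000000.0) = 76.33
S = -174 + 76.33 + 7.8 + 10 = -79.9 dBm

-79.9 dBm


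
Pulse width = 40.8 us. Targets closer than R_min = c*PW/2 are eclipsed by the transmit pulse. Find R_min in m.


R_min = 3e8 * 40.8e-6 / 2 = 6120.0 m

6120.0 m


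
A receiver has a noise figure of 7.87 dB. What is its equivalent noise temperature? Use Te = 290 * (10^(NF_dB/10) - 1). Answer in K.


NF_lin = 10^(7.87/10) = 6.123504
Te = 290 * (6.123504 - 1) = 1485.8 K

1485.8 K


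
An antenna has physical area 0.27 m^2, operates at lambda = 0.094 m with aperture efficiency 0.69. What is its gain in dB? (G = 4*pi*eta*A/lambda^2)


G_linear = 4*pi*0.69*0.27/0.094^2 = 264.95
G_dB = 10*log10(264.95) = 24.2 dB

24.2 dB


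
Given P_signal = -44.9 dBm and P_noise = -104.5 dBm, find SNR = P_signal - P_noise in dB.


SNR = -44.9 - (-104.5) = 59.6 dB

59.6 dB


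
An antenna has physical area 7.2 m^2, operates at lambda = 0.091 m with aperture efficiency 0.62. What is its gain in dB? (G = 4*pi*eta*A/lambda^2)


G_linear = 4*pi*0.62*7.2/0.091^2 = 6774.09
G_dB = 10*log10(6774.09) = 38.3 dB

38.3 dB


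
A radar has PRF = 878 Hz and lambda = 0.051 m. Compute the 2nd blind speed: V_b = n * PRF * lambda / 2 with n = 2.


V_blind = 2 * 878 * 0.051 / 2 = 44.8 m/s

44.8 m/s


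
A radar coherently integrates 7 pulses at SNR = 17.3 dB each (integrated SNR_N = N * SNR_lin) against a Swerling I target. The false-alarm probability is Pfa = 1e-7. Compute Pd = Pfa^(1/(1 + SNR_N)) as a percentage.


SNR_lin = 10^(17.3/10) = 53.70318
SNR_N = 7 * 53.70318 = 375.92226
1/(1 + SNR_N) = 1/376.92226 = 0.0026531
Pd = (1e-7)^0.0026531 = 0.95814
Pd = 95.8%

95.8%


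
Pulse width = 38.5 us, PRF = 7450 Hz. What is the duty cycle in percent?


DC = 38.5e-6 * 7450 * 100 = 28.68%

28.68%


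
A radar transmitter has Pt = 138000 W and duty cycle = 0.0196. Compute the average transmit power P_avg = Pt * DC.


P_avg = 138000 * 0.0196 = 2704.8 W

2704.8 W


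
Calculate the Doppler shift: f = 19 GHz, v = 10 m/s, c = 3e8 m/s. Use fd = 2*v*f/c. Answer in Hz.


fd = 2 * 10 * 19000000000.0 / 3e8 = 1266.7 Hz

1266.7 Hz


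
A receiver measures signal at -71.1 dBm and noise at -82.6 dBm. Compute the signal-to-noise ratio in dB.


SNR = -71.1 - (-82.6) = 11.5 dB

11.5 dB


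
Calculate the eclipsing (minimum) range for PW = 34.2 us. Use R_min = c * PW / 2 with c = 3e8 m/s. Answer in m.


R_min = 3e8 * 34.2e-6 / 2 = 5130.0 m

5130.0 m


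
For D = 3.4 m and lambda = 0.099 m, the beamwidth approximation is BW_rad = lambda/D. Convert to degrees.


BW_rad = 0.099 / 3.4 = 0.029118
BW_deg = 1.67 degrees

1.67 degrees


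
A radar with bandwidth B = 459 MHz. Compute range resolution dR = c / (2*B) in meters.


dR = 3e8 / (2 * 459000000.0) = 0.33 m

0.33 m


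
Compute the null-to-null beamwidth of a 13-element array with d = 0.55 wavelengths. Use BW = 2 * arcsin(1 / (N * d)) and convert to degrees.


1/(N*d) = 1/(13*0.55) = 0.13986
BW = 2*arcsin(0.13986) = 16.1 degrees

16.1 degrees


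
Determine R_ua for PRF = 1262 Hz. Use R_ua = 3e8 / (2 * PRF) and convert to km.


R_ua = 3e8 / (2 * 1262) = 118859.0 m = 118.9 km

118.9 km


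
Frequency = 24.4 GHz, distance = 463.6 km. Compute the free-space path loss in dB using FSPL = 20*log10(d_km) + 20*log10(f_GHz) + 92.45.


20*log10(463.6) = 53.32
20*log10(24.4) = 27.75
FSPL = 173.5 dB

173.5 dB


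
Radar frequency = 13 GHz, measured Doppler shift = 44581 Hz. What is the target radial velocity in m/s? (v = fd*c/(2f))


v = 44581 * 3e8 / (2 * 13000000000.0) = 514.4 m/s

514.4 m/s


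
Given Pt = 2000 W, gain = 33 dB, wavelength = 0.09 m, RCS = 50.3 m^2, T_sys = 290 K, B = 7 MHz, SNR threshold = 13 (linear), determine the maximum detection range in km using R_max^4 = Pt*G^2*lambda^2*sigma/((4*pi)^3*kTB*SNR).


G_lin = 10^(33/10) = 1995.262315
R^4 = 2000 * 1995.262315^2 * 0.09^2 * 50.3 / ((4*pi)^3 * 1.38e-23 * 290 * 7000000.0 * 13)
R^4 = 4.48885e18 m^4
R_max = (4.48885e18)^(1/4) = 46029.2 m = 46.0 km

46.0 km


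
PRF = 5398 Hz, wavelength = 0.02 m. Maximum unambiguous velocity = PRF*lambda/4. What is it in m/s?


V_ua = 5398 * 0.02 / 4 = 27.0 m/s

27.0 m/s


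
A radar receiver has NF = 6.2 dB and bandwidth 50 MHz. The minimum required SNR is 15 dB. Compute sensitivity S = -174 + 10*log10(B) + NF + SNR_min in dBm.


10*log10(50000000.0) = 76.99
S = -174 + 76.99 + 6.2 + 15 = -75.8 dBm

-75.8 dBm


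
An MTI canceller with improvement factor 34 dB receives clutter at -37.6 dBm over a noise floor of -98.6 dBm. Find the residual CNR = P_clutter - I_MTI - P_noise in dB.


CNR = -37.6 - 34 - (-98.6) = 27.0 dB

27.0 dB


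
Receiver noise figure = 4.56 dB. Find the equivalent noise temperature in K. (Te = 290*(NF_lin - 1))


NF_lin = 10^(4.56/10) = 2.857591
Te = 290 * (2.857591 - 1) = 538.7 K

538.7 K


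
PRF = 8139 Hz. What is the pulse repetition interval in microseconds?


PRI = 1/8139 = 0.0001228652 s = 122.9 us

122.9 us


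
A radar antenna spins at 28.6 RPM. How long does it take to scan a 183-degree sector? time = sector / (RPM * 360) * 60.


t = 183 / (28.6 * 360) * 60 = 1.07 s

1.07 s


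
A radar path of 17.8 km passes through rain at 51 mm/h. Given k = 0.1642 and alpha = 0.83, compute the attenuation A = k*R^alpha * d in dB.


gamma = 0.1642 * 51^0.83 = 4.291967 dB/km
A = 4.291967 * 17.8 = 76.4 dB

76.4 dB


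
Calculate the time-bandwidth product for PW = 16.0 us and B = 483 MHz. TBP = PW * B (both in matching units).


TBP = 16.0 * 483 = 7728.0

7728.0


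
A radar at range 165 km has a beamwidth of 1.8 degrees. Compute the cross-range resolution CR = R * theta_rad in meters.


BW_rad = 0.031415927
CR = 165000 * 0.031415927 = 5183.6 m

5183.6 m


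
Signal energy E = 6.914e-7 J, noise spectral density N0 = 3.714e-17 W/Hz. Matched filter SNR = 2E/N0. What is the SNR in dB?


SNR_lin = 2 * 6.914e-7 / 3.714e-17 = 3.723e10
SNR_dB = 10*log10(3.723e10) = 105.7 dB

105.7 dB


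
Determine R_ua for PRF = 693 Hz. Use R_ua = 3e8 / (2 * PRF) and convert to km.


R_ua = 3e8 / (2 * 693) = 216450.2 m = 216.5 km

216.5 km


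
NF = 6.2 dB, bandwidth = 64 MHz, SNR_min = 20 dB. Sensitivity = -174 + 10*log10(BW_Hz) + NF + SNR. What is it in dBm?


10*log10(64000000.0) = 78.06
S = -174 + 78.06 + 6.2 + 20 = -69.7 dBm

-69.7 dBm


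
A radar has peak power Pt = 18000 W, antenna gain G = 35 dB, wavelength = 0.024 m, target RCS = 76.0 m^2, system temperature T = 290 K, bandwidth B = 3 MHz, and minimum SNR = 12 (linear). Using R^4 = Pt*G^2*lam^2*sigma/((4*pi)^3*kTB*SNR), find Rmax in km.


G_lin = 10^(35/10) = 3162.27766
R^4 = 18000 * 3162.27766^2 * 0.024^2 * 76.0 / ((4*pi)^3 * 1.38e-23 * 290 * 3000000.0 * 12)
R^4 = 2.75613e19 m^4
R_max = (2.75613e19)^(1/4) = 72456.1 m = 72.5 km

72.5 km


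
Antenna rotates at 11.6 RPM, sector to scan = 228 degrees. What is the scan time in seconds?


t = 228 / (11.6 * 360) * 60 = 3.28 s

3.28 s


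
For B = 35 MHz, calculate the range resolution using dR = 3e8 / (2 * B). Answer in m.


dR = 3e8 / (2 * 35000000.0) = 4.29 m

4.29 m


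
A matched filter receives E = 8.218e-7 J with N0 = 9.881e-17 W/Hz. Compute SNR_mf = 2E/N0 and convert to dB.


SNR_lin = 2 * 8.218e-7 / 9.881e-17 = 1.663e10
SNR_dB = 10*log10(1.663e10) = 102.2 dB

102.2 dB


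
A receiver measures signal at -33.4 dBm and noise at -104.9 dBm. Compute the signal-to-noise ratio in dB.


SNR = -33.4 - (-104.9) = 71.5 dB

71.5 dB


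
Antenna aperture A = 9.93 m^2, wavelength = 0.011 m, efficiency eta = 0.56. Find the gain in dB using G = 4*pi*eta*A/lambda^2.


G_linear = 4*pi*0.56*9.93/0.011^2 = 577513.01
G_dB = 10*log10(577513.01) = 57.6 dB

57.6 dB


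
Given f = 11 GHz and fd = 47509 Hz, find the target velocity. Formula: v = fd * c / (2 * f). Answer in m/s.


v = 47509 * 3e8 / (2 * 11000000000.0) = 647.9 m/s

647.9 m/s


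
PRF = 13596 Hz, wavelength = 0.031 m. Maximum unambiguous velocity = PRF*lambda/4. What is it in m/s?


V_ua = 13596 * 0.031 / 4 = 105.4 m/s

105.4 m/s


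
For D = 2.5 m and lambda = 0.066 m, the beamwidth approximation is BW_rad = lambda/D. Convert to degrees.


BW_rad = 0.066 / 2.5 = 0.0264
BW_deg = 1.51 degrees

1.51 degrees


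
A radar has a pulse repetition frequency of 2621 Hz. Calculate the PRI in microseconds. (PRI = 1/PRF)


PRI = 1/2621 = 0.0003815338 s = 381.5 us

381.5 us


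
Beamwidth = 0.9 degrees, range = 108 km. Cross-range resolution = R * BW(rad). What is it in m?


BW_rad = 0.015707963
CR = 108000 * 0.015707963 = 1696.5 m

1696.5 m


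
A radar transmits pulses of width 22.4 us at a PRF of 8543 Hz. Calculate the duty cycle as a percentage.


DC = 22.4e-6 * 8543 * 100 = 19.14%

19.14%


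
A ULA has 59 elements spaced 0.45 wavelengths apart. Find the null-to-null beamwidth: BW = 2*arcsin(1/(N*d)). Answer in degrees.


1/(N*d) = 1/(59*0.45) = 0.037665
BW = 2*arcsin(0.037665) = 4.3 degrees

4.3 degrees


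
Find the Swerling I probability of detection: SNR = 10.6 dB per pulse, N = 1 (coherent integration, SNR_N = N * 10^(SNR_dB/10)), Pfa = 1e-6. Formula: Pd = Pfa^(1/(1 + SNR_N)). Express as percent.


SNR_lin = 10^(10.6/10) = 11.48154
SNR_N = 1 * 11.48154 = 11.48154
1/(1 + SNR_N) = 1/12.48154 = 0.0801183
Pd = (1e-6)^0.0801183 = 0.33059
Pd = 33.1%

33.1%


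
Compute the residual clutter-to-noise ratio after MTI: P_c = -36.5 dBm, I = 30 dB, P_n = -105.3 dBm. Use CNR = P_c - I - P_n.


CNR = -36.5 - 30 - (-105.3) = 38.8 dB

38.8 dB


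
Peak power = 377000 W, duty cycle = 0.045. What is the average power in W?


P_avg = 377000 * 0.045 = 16965.0 W

16965.0 W


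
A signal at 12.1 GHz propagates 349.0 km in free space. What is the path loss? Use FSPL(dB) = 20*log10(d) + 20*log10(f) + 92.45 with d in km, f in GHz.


20*log10(349.0) = 50.86
20*log10(12.1) = 21.66
FSPL = 165.0 dB

165.0 dB


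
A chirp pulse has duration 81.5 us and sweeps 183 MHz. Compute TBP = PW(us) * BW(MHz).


TBP = 81.5 * 183 = 14914.5

14914.5


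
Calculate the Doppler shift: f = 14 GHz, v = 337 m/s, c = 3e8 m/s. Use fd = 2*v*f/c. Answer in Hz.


fd = 2 * 337 * 14000000000.0 / 3e8 = 31453.3 Hz

31453.3 Hz


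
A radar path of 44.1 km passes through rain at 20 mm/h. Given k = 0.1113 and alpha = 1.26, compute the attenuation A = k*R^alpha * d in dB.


gamma = 0.1113 * 20^1.26 = 4.850572 dB/km
A = 4.850572 * 44.1 = 213.91 dB

213.91 dB


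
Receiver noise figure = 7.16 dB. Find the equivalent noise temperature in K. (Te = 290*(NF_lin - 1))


NF_lin = 10^(7.16/10) = 5.19996
Te = 290 * (5.19996 - 1) = 1218.0 K

1218.0 K


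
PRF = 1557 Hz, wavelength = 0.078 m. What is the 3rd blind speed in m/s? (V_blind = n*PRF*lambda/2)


V_blind = 3 * 1557 * 0.078 / 2 = 182.2 m/s

182.2 m/s


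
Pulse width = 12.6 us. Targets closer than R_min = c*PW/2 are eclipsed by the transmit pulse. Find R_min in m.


R_min = 3e8 * 12.6e-6 / 2 = 1890.0 m

1890.0 m


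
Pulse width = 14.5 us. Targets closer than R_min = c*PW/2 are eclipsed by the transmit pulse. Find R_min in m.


R_min = 3e8 * 14.5e-6 / 2 = 2175.0 m

2175.0 m


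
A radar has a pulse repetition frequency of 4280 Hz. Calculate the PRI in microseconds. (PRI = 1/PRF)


PRI = 1/4280 = 0.0002336449 s = 233.6 us

233.6 us


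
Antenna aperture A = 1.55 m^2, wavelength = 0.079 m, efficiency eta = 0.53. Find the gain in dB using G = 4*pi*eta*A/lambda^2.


G_linear = 4*pi*0.53*1.55/0.079^2 = 1654.11
G_dB = 10*log10(1654.11) = 32.2 dB

32.2 dB


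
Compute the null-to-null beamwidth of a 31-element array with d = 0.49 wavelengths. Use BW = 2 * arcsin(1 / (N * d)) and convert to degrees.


1/(N*d) = 1/(31*0.49) = 0.065833
BW = 2*arcsin(0.065833) = 7.5 degrees

7.5 degrees


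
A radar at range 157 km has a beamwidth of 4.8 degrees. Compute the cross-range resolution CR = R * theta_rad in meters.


BW_rad = 0.083775804
CR = 157000 * 0.083775804 = 13152.8 m

13152.8 m


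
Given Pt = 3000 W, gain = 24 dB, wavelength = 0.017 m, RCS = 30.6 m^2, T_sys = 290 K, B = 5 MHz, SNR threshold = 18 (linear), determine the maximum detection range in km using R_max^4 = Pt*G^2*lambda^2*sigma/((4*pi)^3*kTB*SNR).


G_lin = 10^(24/10) = 251.188643
R^4 = 3000 * 251.188643^2 * 0.017^2 * 30.6 / ((4*pi)^3 * 1.38e-23 * 290 * 5000000.0 * 18)
R^4 = 2.34202e15 m^4
R_max = (2.34202e15)^(1/4) = 6956.6 m = 7.0 km

7.0 km


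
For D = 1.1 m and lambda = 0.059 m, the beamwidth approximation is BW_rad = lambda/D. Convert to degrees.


BW_rad = 0.059 / 1.1 = 0.053636
BW_deg = 3.07 degrees

3.07 degrees


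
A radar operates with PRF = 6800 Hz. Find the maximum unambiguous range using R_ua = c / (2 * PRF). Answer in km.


R_ua = 3e8 / (2 * 6800) = 22058.8 m = 22.1 km

22.1 km


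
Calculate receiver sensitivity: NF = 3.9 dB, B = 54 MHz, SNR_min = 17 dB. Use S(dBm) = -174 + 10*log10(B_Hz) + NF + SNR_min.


10*log10(54000000.0) = 77.32
S = -174 + 77.32 + 3.9 + 17 = -75.8 dBm

-75.8 dBm


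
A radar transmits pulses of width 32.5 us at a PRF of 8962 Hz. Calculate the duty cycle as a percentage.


DC = 32.5e-6 * 8962 * 100 = 29.13%

29.13%


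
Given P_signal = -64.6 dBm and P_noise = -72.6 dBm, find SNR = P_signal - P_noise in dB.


SNR = -64.6 - (-72.6) = 8.0 dB

8.0 dB


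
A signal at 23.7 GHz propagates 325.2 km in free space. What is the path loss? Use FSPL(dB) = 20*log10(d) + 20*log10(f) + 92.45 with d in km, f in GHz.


20*log10(325.2) = 50.24
20*log10(23.7) = 27.49
FSPL = 170.2 dB

170.2 dB


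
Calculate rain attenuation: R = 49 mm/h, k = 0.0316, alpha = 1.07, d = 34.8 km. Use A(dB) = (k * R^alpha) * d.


gamma = 0.0316 * 49^1.07 = 2.033279 dB/km
A = 2.033279 * 34.8 = 70.76 dB

70.76 dB


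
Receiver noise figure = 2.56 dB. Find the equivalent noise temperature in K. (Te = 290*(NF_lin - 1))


NF_lin = 10^(2.56/10) = 1.803018
Te = 290 * (1.803018 - 1) = 232.9 K

232.9 K


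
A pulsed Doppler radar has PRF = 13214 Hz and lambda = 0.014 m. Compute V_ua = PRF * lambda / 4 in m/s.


V_ua = 13214 * 0.014 / 4 = 46.2 m/s

46.2 m/s


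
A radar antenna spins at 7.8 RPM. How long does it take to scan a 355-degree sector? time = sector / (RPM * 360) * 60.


t = 355 / (7.8 * 360) * 60 = 7.59 s

7.59 s


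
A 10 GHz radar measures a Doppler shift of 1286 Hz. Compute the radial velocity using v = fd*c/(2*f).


v = 1286 * 3e8 / (2 * 10000000000.0) = 19.3 m/s

19.3 m/s


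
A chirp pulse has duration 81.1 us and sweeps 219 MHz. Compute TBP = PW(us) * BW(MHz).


TBP = 81.1 * 219 = 17760.9

17760.9


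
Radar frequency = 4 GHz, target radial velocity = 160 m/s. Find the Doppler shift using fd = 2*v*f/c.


fd = 2 * 160 * 4000000000.0 / 3e8 = 4266.7 Hz

4266.7 Hz


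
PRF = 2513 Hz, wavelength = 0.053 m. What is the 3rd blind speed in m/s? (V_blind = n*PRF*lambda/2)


V_blind = 3 * 2513 * 0.053 / 2 = 199.8 m/s

199.8 m/s


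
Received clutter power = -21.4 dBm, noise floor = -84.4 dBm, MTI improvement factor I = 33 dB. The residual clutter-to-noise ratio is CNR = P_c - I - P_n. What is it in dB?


CNR = -21.4 - 33 - (-84.4) = 30.0 dB

30.0 dB


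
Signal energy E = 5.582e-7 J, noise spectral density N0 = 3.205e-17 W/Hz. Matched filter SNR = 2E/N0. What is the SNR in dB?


SNR_lin = 2 * 5.582e-7 / 3.205e-17 = 3.483e10
SNR_dB = 10*log10(3.483e10) = 105.4 dB

105.4 dB


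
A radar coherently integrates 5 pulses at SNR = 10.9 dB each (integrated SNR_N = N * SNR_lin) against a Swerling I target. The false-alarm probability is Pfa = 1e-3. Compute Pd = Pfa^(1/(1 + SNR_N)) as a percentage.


SNR_lin = 10^(10.9/10) = 12.30269
SNR_N = 5 * 12.30269 = 61.51345
1/(1 + SNR_N) = 1/62.51345 = 0.0159966
Pd = (1e-3)^0.0159966 = 0.89539
Pd = 89.5%

89.5%


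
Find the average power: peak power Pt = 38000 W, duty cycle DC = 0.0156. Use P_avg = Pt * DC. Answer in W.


P_avg = 38000 * 0.0156 = 592.8 W

592.8 W


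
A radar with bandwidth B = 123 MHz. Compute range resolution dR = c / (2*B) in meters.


dR = 3e8 / (2 * 123000000.0) = 1.22 m

1.22 m


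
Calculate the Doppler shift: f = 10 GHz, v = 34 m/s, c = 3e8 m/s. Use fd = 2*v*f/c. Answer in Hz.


fd = 2 * 34 * 10000000000.0 / 3e8 = 2266.7 Hz

2266.7 Hz


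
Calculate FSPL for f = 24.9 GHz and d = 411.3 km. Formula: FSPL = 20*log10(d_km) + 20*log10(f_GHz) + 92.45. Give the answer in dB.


20*log10(411.3) = 52.28
20*log10(24.9) = 27.92
FSPL = 172.7 dB

172.7 dB


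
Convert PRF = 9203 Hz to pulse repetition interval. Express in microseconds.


PRI = 1/9203 = 0.0001086602 s = 108.7 us

108.7 us


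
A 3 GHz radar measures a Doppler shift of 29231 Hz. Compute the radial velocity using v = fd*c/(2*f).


v = 29231 * 3e8 / (2 * 3000000000.0) = 1461.6 m/s

1461.6 m/s


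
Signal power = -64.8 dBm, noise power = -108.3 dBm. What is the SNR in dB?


SNR = -64.8 - (-108.3) = 43.5 dB

43.5 dB


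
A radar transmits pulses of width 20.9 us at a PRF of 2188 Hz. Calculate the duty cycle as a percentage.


DC = 20.9e-6 * 2188 * 100 = 4.57%

4.57%


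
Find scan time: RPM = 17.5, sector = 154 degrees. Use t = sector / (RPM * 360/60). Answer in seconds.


t = 154 / (17.5 * 360) * 60 = 1.47 s

1.47 s


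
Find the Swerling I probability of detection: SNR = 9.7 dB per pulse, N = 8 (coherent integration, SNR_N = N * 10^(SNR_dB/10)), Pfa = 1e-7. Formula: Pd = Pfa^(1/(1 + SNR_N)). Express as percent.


SNR_lin = 10^(9.7/10) = 9.33254
SNR_N = 8 * 9.33254 = 74.66032
1/(1 + SNR_N) = 1/75.66032 = 0.013217
Pd = (1e-7)^0.013217 = 0.80813
Pd = 80.8%

80.8%


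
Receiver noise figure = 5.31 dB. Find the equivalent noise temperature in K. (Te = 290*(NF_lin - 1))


NF_lin = 10^(5.31/10) = 3.396253
Te = 290 * (3.396253 - 1) = 694.9 K

694.9 K


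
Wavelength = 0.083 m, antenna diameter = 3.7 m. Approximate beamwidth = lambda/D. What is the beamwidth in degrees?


BW_rad = 0.083 / 3.7 = 0.022432
BW_deg = 1.29 degrees

1.29 degrees


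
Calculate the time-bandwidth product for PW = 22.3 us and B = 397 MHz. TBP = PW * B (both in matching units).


TBP = 22.3 * 397 = 8853.1

8853.1


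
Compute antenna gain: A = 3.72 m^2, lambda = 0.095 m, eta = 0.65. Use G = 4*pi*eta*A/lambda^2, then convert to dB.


G_linear = 4*pi*0.65*3.72/0.095^2 = 3366.81
G_dB = 10*log10(3366.81) = 35.3 dB

35.3 dB


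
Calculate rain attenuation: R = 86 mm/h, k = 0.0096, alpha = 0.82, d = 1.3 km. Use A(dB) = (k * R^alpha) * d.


gamma = 0.0096 * 86^0.82 = 0.370305 dB/km
A = 0.370305 * 1.3 = 0.48 dB

0.48 dB


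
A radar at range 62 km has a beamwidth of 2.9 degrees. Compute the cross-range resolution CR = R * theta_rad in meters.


BW_rad = 0.050614548
CR = 62000 * 0.050614548 = 3138.1 m

3138.1 m


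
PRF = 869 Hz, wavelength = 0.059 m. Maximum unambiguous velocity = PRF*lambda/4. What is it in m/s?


V_ua = 869 * 0.059 / 4 = 12.8 m/s

12.8 m/s


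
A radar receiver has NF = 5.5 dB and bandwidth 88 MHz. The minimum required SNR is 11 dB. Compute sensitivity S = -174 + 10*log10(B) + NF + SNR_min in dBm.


10*log10(88000000.0) = 79.44
S = -174 + 79.44 + 5.5 + 11 = -78.1 dBm

-78.1 dBm


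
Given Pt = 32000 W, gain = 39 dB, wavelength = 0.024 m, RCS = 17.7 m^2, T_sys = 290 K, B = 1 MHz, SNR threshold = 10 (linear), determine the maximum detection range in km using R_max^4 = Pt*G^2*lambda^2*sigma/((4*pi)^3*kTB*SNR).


G_lin = 10^(39/10) = 7943.282347
R^4 = 32000 * 7943.282347^2 * 0.024^2 * 17.7 / ((4*pi)^3 * 1.38e-23 * 290 * 1000000.0 * 10)
R^4 = 2.59202e20 m^4
R_max = (2.59202e20)^(1/4) = 126884.8 m = 126.9 km

126.9 km


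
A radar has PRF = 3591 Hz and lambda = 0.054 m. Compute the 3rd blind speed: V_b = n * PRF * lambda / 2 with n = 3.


V_blind = 3 * 3591 * 0.054 / 2 = 290.9 m/s

290.9 m/s


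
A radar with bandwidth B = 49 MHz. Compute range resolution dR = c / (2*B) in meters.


dR = 3e8 / (2 * 49000000.0) = 3.06 m

3.06 m


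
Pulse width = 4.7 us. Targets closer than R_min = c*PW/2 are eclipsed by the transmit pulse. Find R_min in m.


R_min = 3e8 * 4.7e-6 / 2 = 705.0 m

705.0 m


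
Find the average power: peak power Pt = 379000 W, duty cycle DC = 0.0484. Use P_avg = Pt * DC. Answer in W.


P_avg = 379000 * 0.0484 = 18343.6 W

18343.6 W


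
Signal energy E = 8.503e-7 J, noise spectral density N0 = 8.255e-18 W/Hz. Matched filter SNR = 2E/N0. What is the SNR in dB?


SNR_lin = 2 * 8.503e-7 / 8.255e-18 = 2.06e11
SNR_dB = 10*log10(2.06e11) = 113.1 dB

113.1 dB


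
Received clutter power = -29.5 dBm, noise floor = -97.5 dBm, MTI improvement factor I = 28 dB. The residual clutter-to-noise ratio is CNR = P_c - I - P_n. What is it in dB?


CNR = -29.5 - 28 - (-97.5) = 40.0 dB

40.0 dB


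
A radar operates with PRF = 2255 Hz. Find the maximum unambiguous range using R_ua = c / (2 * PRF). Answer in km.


R_ua = 3e8 / (2 * 2255) = 66518.8 m = 66.5 km

66.5 km


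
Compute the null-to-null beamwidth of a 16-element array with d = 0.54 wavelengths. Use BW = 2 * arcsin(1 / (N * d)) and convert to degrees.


1/(N*d) = 1/(16*0.54) = 0.115741
BW = 2*arcsin(0.115741) = 13.3 degrees

13.3 degrees


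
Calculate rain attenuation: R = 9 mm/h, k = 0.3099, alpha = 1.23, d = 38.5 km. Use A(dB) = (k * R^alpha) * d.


gamma = 0.3099 * 9^1.23 = 4.62317 dB/km
A = 4.62317 * 38.5 = 177.99 dB

177.99 dB


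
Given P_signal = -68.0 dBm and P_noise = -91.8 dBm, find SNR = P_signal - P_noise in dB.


SNR = -68.0 - (-91.8) = 23.8 dB

23.8 dB


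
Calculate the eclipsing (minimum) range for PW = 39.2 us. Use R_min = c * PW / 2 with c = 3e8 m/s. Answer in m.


R_min = 3e8 * 39.2e-6 / 2 = 5880.0 m

5880.0 m


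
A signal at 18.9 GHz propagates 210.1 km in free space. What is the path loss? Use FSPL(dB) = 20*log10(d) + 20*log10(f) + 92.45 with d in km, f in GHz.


20*log10(210.1) = 46.45
20*log10(18.9) = 25.53
FSPL = 164.4 dB

164.4 dB


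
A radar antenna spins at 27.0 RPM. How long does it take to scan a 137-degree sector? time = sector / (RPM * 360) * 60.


t = 137 / (27.0 * 360) * 60 = 0.85 s

0.85 s


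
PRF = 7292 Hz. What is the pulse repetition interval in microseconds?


PRI = 1/7292 = 0.0001371366 s = 137.1 us

137.1 us


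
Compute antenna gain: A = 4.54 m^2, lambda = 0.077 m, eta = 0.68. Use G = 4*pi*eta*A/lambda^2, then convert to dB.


G_linear = 4*pi*0.68*4.54/0.077^2 = 6543.24
G_dB = 10*log10(6543.24) = 38.2 dB

38.2 dB


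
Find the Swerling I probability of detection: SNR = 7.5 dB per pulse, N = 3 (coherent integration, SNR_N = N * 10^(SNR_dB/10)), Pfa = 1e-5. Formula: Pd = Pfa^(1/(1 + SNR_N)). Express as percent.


SNR_lin = 10^(7.5/10) = 5.62341
SNR_N = 3 * 5.62341 = 16.87023
1/(1 + SNR_N) = 1/17.87023 = 0.055959
Pd = (1e-5)^0.055959 = 0.52506
Pd = 52.5%

52.5%


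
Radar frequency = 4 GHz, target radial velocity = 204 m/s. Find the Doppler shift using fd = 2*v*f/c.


fd = 2 * 204 * 4000000000.0 / 3e8 = 5440.0 Hz

5440.0 Hz


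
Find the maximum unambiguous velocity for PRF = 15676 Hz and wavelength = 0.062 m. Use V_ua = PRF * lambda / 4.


V_ua = 15676 * 0.062 / 4 = 243.0 m/s

243.0 m/s


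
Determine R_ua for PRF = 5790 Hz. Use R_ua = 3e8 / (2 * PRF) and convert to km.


R_ua = 3e8 / (2 * 5790) = 25906.7 m = 25.9 km

25.9 km


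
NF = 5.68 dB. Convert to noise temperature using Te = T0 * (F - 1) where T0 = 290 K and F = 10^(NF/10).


NF_lin = 10^(5.68/10) = 3.698282
Te = 290 * (3.698282 - 1) = 782.5 K

782.5 K


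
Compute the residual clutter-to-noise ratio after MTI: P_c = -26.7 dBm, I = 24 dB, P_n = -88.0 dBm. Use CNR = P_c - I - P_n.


CNR = -26.7 - 24 - (-88.0) = 37.3 dB

37.3 dB


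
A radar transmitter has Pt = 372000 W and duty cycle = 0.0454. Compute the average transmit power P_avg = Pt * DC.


P_avg = 372000 * 0.0454 = 16888.8 W

16888.8 W


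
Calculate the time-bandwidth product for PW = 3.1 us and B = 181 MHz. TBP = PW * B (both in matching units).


TBP = 3.1 * 181 = 561.1

561.1


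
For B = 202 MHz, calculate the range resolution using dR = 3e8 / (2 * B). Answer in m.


dR = 3e8 / (2 * 202000000.0) = 0.74 m

0.74 m


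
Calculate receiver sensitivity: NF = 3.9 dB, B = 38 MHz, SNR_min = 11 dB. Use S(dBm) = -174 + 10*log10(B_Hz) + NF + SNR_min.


10*log10(38000000.0) = 75.8
S = -174 + 75.8 + 3.9 + 11 = -83.3 dBm

-83.3 dBm


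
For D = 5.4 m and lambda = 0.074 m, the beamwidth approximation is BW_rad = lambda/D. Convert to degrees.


BW_rad = 0.074 / 5.4 = 0.013704
BW_deg = 0.79 degrees

0.79 degrees


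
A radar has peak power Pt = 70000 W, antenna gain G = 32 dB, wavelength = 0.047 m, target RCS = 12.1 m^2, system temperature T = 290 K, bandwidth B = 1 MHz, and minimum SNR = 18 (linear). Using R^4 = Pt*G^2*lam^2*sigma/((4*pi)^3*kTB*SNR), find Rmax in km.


G_lin = 10^(32/10) = 1584.893192
R^4 = 70000 * 1584.893192^2 * 0.047^2 * 12.1 / ((4*pi)^3 * 1.38e-23 * 290 * 1000000.0 * 18)
R^4 = 3.28776e19 m^4
R_max = (3.28776e19)^(1/4) = 75722.5 m = 75.7 km

75.7 km
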